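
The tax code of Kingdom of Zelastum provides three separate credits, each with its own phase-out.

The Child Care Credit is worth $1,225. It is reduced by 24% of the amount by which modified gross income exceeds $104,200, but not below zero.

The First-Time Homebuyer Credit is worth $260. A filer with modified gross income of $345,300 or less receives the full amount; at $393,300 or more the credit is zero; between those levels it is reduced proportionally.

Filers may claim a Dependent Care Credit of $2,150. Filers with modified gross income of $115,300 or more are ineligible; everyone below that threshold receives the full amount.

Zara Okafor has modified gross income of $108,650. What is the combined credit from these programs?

Child Care Credit: 24% of the $4,450 excess over $104,200 is $1,068; credit = $1,225 − $1,068 = $157.
First-Time Homebuyer Credit: $108,650 is at or below the $345,300 threshold, so the full $260 applies.
Dependent Care Credit: $108,650 is below the $115,300 cutoff, so the full $2,150 applies.
Total: $157 + $260 + $2,150 = $2,567.

$2,567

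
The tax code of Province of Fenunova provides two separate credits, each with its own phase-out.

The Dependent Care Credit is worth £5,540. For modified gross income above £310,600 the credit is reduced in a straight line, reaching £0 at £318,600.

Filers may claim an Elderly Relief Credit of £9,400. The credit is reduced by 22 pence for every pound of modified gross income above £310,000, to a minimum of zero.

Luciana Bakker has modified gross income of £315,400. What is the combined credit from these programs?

Dependent Care Credit: £315,400 is £4,800 into a £8,000 phase-out range, leaving 3,200/8,000 of the credit: £5,540 × 3,200/8,000 = £2,216.
Elderly Relief Credit: 22% of the £5,400 excess over £310,000 is £1,188; credit = £9,400 − £1,188 = £8,212.
Total: £2,216 + £8,212 = £10,428.

£10,428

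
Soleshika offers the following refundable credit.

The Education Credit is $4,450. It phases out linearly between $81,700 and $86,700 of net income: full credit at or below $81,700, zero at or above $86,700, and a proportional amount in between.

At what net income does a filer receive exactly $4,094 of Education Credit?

$82,100

$4,094 is 4,094/4,450 of the full $4,450, so 356/4,450 of the $5,000 range has been used: income = $81,700 + $5,000 × 356/4,450 = $82,100.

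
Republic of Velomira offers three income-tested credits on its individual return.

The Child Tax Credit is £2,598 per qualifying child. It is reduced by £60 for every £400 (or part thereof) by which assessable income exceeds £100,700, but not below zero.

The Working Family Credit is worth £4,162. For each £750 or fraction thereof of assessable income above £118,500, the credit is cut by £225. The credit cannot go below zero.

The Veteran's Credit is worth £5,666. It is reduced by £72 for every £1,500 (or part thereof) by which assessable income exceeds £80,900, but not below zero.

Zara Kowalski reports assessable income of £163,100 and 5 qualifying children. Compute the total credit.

£5,336

Child Tax Credit: base = 5 × £2,598 = £12,990. income exceeds £100,700 by £62,400, which is 156 full-or-partial £400 increments; reduction = 156 × £60 = £9,360, leaving £3,630.
Working Family Credit: income exceeds £118,500 by £44,600 → 60 increments × £225 = £13,500 ≥ base, so the credit is £0.
Veteran's Credit: income exceeds £80,900 by £82,200, which is 55 full-or-partial £1,500 increments; reduction = 55 × £72 = £3,960, leaving £1,706.
Total: £3,630 + £0 + £1,706 = £5,336.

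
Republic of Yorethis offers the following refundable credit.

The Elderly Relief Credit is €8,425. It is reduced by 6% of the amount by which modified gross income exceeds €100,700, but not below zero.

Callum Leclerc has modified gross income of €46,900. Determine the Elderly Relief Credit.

Elderly Relief Credit: €46,900 is at or below the €100,700 threshold, so the full €8,425 applies.

€8,425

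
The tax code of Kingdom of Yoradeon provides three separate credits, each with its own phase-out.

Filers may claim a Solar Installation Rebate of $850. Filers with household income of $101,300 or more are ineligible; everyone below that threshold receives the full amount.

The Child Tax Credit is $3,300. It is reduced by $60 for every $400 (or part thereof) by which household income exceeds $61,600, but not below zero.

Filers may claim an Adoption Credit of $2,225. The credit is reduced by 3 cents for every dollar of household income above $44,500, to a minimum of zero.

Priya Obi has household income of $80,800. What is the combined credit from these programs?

$2,406

Solar Installation Rebate: $80,800 is below the $101,300 cutoff, so the full $850 applies.
Child Tax Credit: income exceeds $61,600 by $19,200, which is 48 full-or-partial $400 increments; reduction = 48 × $60 = $2,880, leaving $420.
Adoption Credit: 3% of the $36,300 excess over $44,500 is $1,089; credit = $2,225 − $1,089 = $1,136.
Total: $850 + $420 + $1,136 = $2,406.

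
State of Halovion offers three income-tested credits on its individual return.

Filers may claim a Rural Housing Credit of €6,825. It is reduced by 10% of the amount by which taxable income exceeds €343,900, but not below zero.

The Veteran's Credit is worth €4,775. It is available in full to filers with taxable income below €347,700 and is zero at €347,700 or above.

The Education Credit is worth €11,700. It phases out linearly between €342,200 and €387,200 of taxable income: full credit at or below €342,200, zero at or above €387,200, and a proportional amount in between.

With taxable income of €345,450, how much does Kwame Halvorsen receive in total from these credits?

Rural Housing Credit: 10% of the €1,550 excess over €343,900 is €155; credit = €6,825 − €155 = €6,670.
Veteran's Credit: €345,450 is below the €347,700 cutoff, so the full €4,775 applies.
Education Credit: €345,450 is €3,250 into a €45,000 phase-out range, leaving 41,750/45,000 of the credit: €11,700 × 41,750/45,000 = €10,855.
Total: €6,670 + €4,775 + €10,855 = €22,300.

€22,300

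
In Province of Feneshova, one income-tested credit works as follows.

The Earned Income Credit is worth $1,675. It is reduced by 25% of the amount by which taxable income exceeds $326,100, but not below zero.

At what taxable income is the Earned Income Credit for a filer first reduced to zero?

The credit falls by 25% of each dollar above $326,100, so it reaches zero when the excess is $1,675 / 25% = $6,700: income = $326,100 + $6,700 = $332,800.

$332,800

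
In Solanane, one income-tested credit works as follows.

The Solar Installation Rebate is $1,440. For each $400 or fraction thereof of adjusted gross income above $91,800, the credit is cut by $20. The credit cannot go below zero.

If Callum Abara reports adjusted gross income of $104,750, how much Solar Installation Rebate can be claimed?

Solar Installation Rebate: income exceeds $91,800 by $12,950, which is 33 full-or-partial $400 increments; reduction = 33 × $20 = $660, leaving $780.

$780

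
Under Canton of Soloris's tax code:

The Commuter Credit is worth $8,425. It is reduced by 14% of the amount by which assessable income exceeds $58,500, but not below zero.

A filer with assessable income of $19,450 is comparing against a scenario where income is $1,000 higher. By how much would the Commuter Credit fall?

At $19,450 — $19,450 is at or below the $58,500 threshold, so the full $8,425 applies.
At $20,450 — $20,450 is at or below the $58,500 threshold, so the full $8,425 applies.
Lost: $8,425 − $8,425 = $0.

$0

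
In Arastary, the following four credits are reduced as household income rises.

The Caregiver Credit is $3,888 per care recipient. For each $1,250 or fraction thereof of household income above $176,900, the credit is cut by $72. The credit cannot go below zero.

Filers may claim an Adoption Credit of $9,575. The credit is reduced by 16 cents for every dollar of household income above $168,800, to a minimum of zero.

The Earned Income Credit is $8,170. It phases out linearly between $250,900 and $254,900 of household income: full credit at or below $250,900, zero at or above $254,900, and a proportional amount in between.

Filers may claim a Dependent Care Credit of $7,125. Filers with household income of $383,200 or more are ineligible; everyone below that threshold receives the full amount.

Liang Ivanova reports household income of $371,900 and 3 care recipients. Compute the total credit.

Caregiver Credit: base = 3 × $3,888 = $11,664. income exceeds $176,900 by $195,000, which is 156 full-or-partial $1,250 increments; reduction = 156 × $72 = $11,232, leaving $432.
Adoption Credit: 16% of the $203,100 excess over $168,800 is $32,496 ≥ base, so the credit is $0.
Earned Income Credit: $371,900 is at or above $254,900, so the credit is $0.
Dependent Care Credit: $371,900 is below the $383,200 cutoff, so the full $7,125 applies.
Total: $432 + $0 + $0 + $7,125 = $7,557.

$7,557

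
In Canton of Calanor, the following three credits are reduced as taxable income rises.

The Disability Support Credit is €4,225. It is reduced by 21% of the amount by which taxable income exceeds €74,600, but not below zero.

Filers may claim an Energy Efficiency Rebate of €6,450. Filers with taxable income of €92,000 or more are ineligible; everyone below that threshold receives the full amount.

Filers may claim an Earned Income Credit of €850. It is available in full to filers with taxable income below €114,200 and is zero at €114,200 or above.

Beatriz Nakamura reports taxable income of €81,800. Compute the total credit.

Disability Support Credit: 21% of the €7,200 excess over €74,600 is €1,512; credit = €4,225 − €1,512 = €2,713.
Energy Efficiency Rebate: €81,800 is below the €92,000 cutoff, so the full €6,450 applies.
Earned Income Credit: €81,800 is below the €114,200 cutoff, so the full €850 applies.
Total: €2,713 + €6,450 + €850 = €10,013.

€10,013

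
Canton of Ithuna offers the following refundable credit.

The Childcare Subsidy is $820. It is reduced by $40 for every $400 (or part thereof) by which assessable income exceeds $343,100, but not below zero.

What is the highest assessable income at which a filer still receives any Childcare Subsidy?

$351,100

After 20 increments the reduction is 20 × $40 = $800, leaving $20; one more increment wipes it out. Increment 20 ends at excess 20 × $400 = $8,000, so the highest qualifying income is $343,100 + $8,000 = $351,100.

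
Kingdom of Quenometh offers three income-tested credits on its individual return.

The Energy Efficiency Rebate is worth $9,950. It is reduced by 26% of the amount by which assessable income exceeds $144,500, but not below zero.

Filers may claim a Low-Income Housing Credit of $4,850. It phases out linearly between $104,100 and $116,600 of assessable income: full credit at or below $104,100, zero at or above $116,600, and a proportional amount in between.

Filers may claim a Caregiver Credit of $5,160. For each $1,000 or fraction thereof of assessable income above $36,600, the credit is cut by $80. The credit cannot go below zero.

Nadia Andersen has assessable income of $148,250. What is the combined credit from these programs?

Energy Efficiency Rebate: 26% of the $3,750 excess over $144,500 is $975; credit = $9,950 − $975 = $8,975.
Low-Income Housing Credit: $148,250 is at or above $116,600, so the credit is $0.
Caregiver Credit: income exceeds $36,600 by $111,650 → 112 increments × $80 = $8,960 ≥ base, so the credit is $0.
Total: $8,975 + $0 + $0 = $8,975.

$8,975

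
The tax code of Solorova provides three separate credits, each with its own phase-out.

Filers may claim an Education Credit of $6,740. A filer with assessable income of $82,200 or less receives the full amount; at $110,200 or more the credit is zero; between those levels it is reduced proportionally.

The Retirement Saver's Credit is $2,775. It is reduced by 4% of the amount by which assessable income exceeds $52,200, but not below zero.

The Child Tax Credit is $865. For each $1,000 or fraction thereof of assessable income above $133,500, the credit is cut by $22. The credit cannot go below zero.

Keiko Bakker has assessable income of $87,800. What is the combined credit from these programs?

$7,608

Education Credit: $87,800 is $5,600 into a $28,000 phase-out range, leaving 22,400/28,000 of the credit: $6,740 × 22,400/28,000 = $5,392.
Retirement Saver's Credit: 4% of the $35,600 excess over $52,200 is $1,424; credit = $2,775 − $1,424 = $1,351.
Child Tax Credit: $87,800 is at or below the $133,500 threshold, so the full $865 applies.
Total: $5,392 + $1,351 + $865 = $7,608.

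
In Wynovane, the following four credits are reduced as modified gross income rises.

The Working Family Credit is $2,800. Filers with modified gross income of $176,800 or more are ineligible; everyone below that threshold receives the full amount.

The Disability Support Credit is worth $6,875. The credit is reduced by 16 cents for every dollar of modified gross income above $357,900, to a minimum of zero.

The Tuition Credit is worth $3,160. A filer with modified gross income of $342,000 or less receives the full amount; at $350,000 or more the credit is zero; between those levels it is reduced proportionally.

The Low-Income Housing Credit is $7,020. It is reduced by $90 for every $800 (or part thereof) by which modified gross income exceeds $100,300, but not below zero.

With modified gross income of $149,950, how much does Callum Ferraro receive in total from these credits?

$14,185

Working Family Credit: $149,950 is below the $176,800 cutoff, so the full $2,800 applies.
Disability Support Credit: $149,950 is at or below the $357,900 threshold, so the full $6,875 applies.
Tuition Credit: $149,950 is at or below the $342,000 threshold, so the full $3,160 applies.
Low-Income Housing Credit: income exceeds $100,300 by $49,650, which is 63 full-or-partial $800 increments; reduction = 63 × $90 = $5,670, leaving $1,350.
Total: $2,800 + $6,875 + $3,160 + $1,350 = $14,185.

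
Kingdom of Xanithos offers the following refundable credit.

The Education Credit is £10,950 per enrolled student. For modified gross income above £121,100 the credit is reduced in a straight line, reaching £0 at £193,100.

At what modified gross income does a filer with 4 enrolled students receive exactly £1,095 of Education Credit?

£191,300

Full credit = 4 × £10,950 = £43,800.
£1,095 is 1,095/43,800 of the full £43,800, so 42,705/43,800 of the £72,000 range has been used: income = £121,100 + £72,000 × 42,705/43,800 = £191,300.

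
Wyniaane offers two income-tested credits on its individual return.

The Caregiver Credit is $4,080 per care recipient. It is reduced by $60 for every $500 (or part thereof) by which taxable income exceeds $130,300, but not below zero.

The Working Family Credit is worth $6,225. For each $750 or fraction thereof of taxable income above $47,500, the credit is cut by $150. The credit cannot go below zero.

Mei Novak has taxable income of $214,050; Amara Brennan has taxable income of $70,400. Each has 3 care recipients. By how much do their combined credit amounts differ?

$11,655

Mei ($214,050): Caregiver Credit: base = 3 × $4,080 = $12,240. income exceeds $130,300 by $83,750, which is 168 full-or-partial $500 increments; reduction = 168 × $60 = $10,080, leaving $2,160. Working Family Credit: income exceeds $47,500 by $166,550 → 223 increments × $150 = $33,450 ≥ base, so the credit is $0. total $2,160 + $0 = $2,160
Amara ($70,400): Caregiver Credit: base = 3 × $4,080 = $12,240. $70,400 is at or below the $130,300 threshold, so the full $12,240 applies. Working Family Credit: income exceeds $47,500 by $22,900, which is 31 full-or-partial $750 increments; reduction = 31 × $150 = $4,650, leaving $1,575. total $12,240 + $1,575 = $13,815
Difference: |$2,160 − $13,815| = $11,655.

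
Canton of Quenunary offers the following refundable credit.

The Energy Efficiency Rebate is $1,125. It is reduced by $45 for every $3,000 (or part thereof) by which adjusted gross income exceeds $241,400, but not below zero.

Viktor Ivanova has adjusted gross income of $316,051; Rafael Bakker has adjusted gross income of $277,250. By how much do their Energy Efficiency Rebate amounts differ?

Viktor ($316,051): Energy Efficiency Rebate: income exceeds $241,400 by $74,651 → 25 increments × $45 = $1,125 ≥ base, so the credit is $0.
Rafael ($277,250): Energy Efficiency Rebate: income exceeds $241,400 by $35,850, which is 12 full-or-partial $3,000 increments; reduction = 12 × $45 = $540, leaving $585.
Difference: |$0 − $585| = $585.

$585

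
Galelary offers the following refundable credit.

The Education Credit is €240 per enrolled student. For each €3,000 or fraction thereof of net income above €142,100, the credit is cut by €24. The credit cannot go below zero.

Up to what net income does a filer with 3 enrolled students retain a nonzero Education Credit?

€229,100

Full credit = 3 × €240 = €720.
After 29 increments the reduction is 29 × €24 = €696, leaving €24; one more increment wipes it out. Increment 29 ends at excess 29 × €3,000 = €87,000, so the highest qualifying income is €142,100 + €87,000 = €229,100.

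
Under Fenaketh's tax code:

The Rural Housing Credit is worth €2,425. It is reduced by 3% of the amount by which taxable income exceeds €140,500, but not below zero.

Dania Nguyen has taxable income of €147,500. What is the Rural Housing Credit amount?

Rural Housing Credit: 3% of the €7,000 excess over €140,500 is €210; credit = €2,425 − €210 = €2,215.

€2,215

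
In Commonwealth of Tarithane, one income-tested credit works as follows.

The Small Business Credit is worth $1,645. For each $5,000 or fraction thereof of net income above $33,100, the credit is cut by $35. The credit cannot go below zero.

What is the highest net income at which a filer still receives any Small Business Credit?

$263,100

After 46 increments the reduction is 46 × $35 = $1,610, leaving $35; one more increment wipes it out. Increment 46 ends at excess 46 × $5,000 = $230,000, so the highest qualifying income is $33,100 + $230,000 = $263,100.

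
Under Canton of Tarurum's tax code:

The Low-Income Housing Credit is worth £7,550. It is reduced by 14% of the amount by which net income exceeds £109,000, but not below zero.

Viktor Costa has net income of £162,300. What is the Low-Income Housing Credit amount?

Low-Income Housing Credit: 14% of the £53,300 excess over £109,000 is £7,462; credit = £7,550 − £7,462 = £88.

£88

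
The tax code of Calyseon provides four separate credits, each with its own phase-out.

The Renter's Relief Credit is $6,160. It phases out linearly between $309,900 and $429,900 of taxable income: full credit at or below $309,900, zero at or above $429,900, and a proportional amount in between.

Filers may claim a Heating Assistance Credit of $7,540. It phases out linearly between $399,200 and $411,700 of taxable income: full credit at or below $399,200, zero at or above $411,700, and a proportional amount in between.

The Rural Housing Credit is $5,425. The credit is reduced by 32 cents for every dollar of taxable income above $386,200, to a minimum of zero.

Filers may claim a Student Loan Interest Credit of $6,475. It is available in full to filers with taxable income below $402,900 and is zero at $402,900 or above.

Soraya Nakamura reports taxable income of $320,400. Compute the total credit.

Renter's Relief Credit: $320,400 is $10,500 into a $120,000 phase-out range, leaving 109,500/120,000 of the credit: $6,160 × 109,500/120,000 = $5,621.
Heating Assistance Credit: $320,400 is at or below the $399,200 threshold, so the full $7,540 applies.
Rural Housing Credit: $320,400 is at or below the $386,200 threshold, so the full $5,425 applies.
Student Loan Interest Credit: $320,400 is below the $402,900 cutoff, so the full $6,475 applies.
Total: $5,621 + $7,540 + $5,425 + $6,475 = $25,061.

$25,061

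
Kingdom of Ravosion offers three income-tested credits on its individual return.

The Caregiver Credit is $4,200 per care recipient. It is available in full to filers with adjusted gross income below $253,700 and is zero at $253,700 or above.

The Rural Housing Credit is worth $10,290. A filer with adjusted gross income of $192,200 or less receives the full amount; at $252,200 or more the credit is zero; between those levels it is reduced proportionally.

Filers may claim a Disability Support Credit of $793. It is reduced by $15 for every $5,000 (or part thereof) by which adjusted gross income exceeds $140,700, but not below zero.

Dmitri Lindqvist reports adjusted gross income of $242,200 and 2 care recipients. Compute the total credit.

$10,593

Caregiver Credit: base = 2 × $4,200 = $8,400. $242,200 is below the $253,700 cutoff, so the full $8,400 applies.
Rural Housing Credit: $242,200 is $50,000 into a $60,000 phase-out range, leaving 10,000/60,000 of the credit: $10,290 × 10,000/60,000 = $1,715.
Disability Support Credit: income exceeds $140,700 by $101,500, which is 21 full-or-partial $5,000 increments; reduction = 21 × $15 = $315, leaving $478.
Total: $8,400 + $1,715 + $478 = $10,593.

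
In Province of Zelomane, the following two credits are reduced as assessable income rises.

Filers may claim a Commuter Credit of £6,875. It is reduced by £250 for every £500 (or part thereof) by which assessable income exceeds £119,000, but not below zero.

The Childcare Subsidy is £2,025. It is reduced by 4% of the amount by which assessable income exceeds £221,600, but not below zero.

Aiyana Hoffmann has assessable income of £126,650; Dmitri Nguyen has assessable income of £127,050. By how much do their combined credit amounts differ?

£250

Aiyana (£126,650): Commuter Credit: income exceeds £119,000 by £7,650, which is 16 full-or-partial £500 increments; reduction = 16 × £250 = £4,000, leaving £2,875. Childcare Subsidy: £126,650 is at or below the £221,600 threshold, so the full £2,025 applies. total £2,875 + £2,025 = £4,900
Dmitri (£127,050): Commuter Credit: income exceeds £119,000 by £8,050, which is 17 full-or-partial £500 increments; reduction = 17 × £250 = £4,250, leaving £2,625. Childcare Subsidy: £127,050 is at or below the £221,600 threshold, so the full £2,025 applies. total £2,625 + £2,025 = £4,650
Difference: |£4,900 − £4,650| = £250.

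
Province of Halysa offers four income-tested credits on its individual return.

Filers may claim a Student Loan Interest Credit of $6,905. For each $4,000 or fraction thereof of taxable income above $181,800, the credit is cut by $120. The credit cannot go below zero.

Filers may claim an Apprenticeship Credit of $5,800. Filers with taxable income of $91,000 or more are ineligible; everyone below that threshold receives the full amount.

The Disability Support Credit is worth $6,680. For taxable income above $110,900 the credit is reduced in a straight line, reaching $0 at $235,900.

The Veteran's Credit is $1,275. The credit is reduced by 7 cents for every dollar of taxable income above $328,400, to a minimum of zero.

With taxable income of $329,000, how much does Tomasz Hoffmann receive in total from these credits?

$3,698

Student Loan Interest Credit: income exceeds $181,800 by $147,200, which is 37 full-or-partial $4,000 increments; reduction = 37 × $120 = $4,440, leaving $2,465.
Apprenticeship Credit: $329,000 meets or exceeds the $91,000 cutoff, so the credit is $0.
Disability Support Credit: $329,000 is at or above $235,900, so the credit is $0.
Veteran's Credit: 7% of the $600 excess over $328,400 is $42; credit = $1,275 − $42 = $1,233.
Total: $2,465 + $0 + $0 + $1,233 = $3,698.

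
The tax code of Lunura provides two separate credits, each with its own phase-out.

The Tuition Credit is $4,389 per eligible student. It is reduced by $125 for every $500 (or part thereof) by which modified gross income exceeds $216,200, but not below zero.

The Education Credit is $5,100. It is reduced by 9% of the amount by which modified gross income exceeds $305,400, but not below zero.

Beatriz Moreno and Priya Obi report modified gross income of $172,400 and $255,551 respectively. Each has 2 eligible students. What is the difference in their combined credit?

Beatriz ($172,400): Tuition Credit: base = 2 × $4,389 = $8,778. $172,400 is at or below the $216,200 threshold, so the full $8,778 applies. Education Credit: $172,400 is at or below the $305,400 threshold, so the full $5,100 applies. total $8,778 + $5,100 = $13,878
Priya ($255,551): Tuition Credit: base = 2 × $4,389 = $8,778. income exceeds $216,200 by $39,351 → 79 increments × $125 = $9,875 ≥ base, so the credit is $0. Education Credit: $255,551 is at or below the $305,400 threshold, so the full $5,100 applies. total $0 + $5,100 = $5,100
Difference: |$13,878 − $5,100| = $8,778.

$8,778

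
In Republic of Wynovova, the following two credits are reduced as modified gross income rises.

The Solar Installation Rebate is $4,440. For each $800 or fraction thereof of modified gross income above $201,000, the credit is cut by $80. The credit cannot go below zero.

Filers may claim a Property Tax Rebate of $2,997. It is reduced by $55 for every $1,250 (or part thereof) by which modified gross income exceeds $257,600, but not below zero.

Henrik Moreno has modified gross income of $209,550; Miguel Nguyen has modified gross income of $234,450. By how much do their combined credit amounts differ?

$2,480

Henrik ($209,550): Solar Installation Rebate: income exceeds $201,000 by $8,550, which is 11 full-or-partial $800 increments; reduction = 11 × $80 = $880, leaving $3,560. Property Tax Rebate: $209,550 is at or below the $257,600 threshold, so the full $2,997 applies. total $3,560 + $2,997 = $6,557
Miguel ($234,450): Solar Installation Rebate: income exceeds $201,000 by $33,450, which is 42 full-or-partial $800 increments; reduction = 42 × $80 = $3,360, leaving $1,080. Property Tax Rebate: $234,450 is at or below the $257,600 threshold, so the full $2,997 applies. total $1,080 + $2,997 = $4,077
Difference: |$6,557 − $4,077| = $2,480.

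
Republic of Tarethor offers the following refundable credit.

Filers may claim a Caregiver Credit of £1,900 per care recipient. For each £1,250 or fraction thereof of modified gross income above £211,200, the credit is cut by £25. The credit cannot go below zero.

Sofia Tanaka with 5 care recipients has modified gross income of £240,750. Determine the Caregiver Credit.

£8,900

Caregiver Credit: base = 5 × £1,900 = £9,500. income exceeds £211,200 by £29,550, which is 24 full-or-partial £1,250 increments; reduction = 24 × £25 = £600, leaving £8,900.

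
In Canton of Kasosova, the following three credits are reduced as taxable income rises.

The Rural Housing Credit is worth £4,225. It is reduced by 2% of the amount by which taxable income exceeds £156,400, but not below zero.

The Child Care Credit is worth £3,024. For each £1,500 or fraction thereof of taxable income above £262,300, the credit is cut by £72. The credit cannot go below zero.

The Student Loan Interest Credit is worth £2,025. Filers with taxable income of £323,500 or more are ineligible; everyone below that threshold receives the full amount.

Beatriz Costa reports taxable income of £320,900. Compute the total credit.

£3,104

Rural Housing Credit: 2% of the £164,500 excess over £156,400 is £3,290; credit = £4,225 − £3,290 = £935.
Child Care Credit: income exceeds £262,300 by £58,600, which is 40 full-or-partial £1,500 increments; reduction = 40 × £72 = £2,880, leaving £144.
Student Loan Interest Credit: £320,900 is below the £323,500 cutoff, so the full £2,025 applies.
Total: £935 + £144 + £2,025 = £3,104.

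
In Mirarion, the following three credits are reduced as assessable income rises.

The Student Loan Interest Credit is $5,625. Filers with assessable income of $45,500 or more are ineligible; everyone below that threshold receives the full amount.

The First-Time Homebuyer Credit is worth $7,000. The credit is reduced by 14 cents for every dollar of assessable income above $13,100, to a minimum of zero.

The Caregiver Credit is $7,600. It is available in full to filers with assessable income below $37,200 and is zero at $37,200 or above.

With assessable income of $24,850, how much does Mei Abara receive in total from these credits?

$18,580

Student Loan Interest Credit: $24,850 is below the $45,500 cutoff, so the full $5,625 applies.
First-Time Homebuyer Credit: 14% of the $11,750 excess over $13,100 is $1,645; credit = $7,000 − $1,645 = $5,355.
Caregiver Credit: $24,850 is below the $37,200 cutoff, so the full $7,600 applies.
Total: $5,625 + $5,355 + $7,600 = $18,580.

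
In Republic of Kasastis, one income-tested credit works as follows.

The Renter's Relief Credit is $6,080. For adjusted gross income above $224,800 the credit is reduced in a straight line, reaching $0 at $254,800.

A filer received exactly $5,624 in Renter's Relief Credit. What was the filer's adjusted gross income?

$227,050

$5,624 is 5,624/6,080 of the full $6,080, so 456/6,080 of the $30,000 range has been used: income = $224,800 + $30,000 × 456/6,080 = $227,050.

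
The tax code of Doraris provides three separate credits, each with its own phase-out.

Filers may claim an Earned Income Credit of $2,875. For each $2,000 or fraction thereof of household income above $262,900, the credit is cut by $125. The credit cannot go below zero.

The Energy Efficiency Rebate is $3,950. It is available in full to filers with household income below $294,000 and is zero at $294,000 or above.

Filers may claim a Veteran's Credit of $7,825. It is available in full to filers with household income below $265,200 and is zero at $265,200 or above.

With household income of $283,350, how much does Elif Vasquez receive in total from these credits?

$5,450

Earned Income Credit: income exceeds $262,900 by $20,450, which is 11 full-or-partial $2,000 increments; reduction = 11 × $125 = $1,375, leaving $1,500.
Energy Efficiency Rebate: $283,350 is below the $294,000 cutoff, so the full $3,950 applies.
Veteran's Credit: $283,350 meets or exceeds the $265,200 cutoff, so the credit is $0.
Total: $1,500 + $3,950 + $0 = $5,450.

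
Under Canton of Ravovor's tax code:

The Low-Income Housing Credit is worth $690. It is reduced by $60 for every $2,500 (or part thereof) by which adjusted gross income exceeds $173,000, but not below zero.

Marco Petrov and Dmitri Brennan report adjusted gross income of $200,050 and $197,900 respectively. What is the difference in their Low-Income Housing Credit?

$60

Marco ($200,050): Low-Income Housing Credit: income exceeds $173,000 by $27,050, which is 11 full-or-partial $2,500 increments; reduction = 11 × $60 = $660, leaving $30.
Dmitri ($197,900): Low-Income Housing Credit: income exceeds $173,000 by $24,900, which is 10 full-or-partial $2,500 increments; reduction = 10 × $60 = $600, leaving $90.
Difference: |$30 − $90| = $60.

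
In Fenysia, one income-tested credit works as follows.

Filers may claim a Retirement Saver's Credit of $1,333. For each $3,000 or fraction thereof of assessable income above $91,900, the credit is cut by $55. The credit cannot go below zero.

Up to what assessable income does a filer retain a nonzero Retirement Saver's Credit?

$163,900

After 24 increments the reduction is 24 × $55 = $1,320, leaving $13; one more increment wipes it out. Increment 24 ends at excess 24 × $3,000 = $72,000, so the highest qualifying income is $91,900 + $72,000 = $163,900.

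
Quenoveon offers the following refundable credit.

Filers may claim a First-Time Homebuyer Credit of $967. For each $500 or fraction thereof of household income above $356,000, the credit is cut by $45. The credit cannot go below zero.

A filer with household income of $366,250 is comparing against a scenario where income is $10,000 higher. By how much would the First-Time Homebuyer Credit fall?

At $366,250 — income exceeds $356,000 by $10,250, which is 21 full-or-partial $500 increments; reduction = 21 × $45 = $945, leaving $22.
At $376,250 — income exceeds $356,000 by $20,250 → 41 increments × $45 = $1,845 ≥ base, so the credit is $0.
Lost: $22 − $0 = $22.

$22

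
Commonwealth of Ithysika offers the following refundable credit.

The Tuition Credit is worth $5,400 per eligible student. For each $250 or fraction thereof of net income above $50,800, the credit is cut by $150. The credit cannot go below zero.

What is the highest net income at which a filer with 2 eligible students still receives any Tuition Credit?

$68,550

Full credit = 2 × $5,400 = $10,800.
After 71 increments the reduction is 71 × $150 = $10,650, leaving $150; one more increment wipes it out. Increment 71 ends at excess 71 × $250 = $17,750, so the highest qualifying income is $50,800 + $17,750 = $68,550.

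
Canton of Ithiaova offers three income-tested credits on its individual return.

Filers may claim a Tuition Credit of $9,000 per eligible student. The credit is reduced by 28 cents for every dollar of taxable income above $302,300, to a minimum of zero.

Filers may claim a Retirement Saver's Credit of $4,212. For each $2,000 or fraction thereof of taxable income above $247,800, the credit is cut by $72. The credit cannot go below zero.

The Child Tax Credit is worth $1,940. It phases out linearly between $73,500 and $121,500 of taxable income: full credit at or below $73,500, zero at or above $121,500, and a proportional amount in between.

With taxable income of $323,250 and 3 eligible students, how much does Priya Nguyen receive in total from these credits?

Tuition Credit: base = 3 × $9,000 = $27,000. 28% of the $20,950 excess over $302,300 is $5,866; credit = $27,000 − $5,866 = $21,134.
Retirement Saver's Credit: income exceeds $247,800 by $75,450, which is 38 full-or-partial $2,000 increments; reduction = 38 × $72 = $2,736, leaving $1,476.
Child Tax Credit: $323,250 is at or above $121,500, so the credit is $0.
Total: $21,134 + $1,476 + $0 = $22,610.

$22,610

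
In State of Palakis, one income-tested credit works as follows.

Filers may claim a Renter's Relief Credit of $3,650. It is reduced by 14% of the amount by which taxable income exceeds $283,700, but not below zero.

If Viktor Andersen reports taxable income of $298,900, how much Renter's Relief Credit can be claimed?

Renter's Relief Credit: 14% of the $15,200 excess over $283,700 is $2,128; credit = $3,650 − $2,128 = $1,522.

$1,522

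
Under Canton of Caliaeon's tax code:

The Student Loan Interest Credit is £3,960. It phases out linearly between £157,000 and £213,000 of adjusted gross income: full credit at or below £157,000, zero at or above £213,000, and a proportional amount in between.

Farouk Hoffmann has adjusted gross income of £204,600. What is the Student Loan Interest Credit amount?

£594

Student Loan Interest Credit: £204,600 is £47,600 into a £56,000 phase-out range, leaving 8,400/56,000 of the credit: £3,960 × 8,400/56,000 = £594.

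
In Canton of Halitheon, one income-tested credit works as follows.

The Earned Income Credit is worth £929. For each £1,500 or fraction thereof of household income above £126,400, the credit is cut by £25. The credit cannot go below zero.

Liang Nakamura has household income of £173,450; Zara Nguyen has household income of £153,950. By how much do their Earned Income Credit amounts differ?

£325

Liang (£173,450): Earned Income Credit: income exceeds £126,400 by £47,050, which is 32 full-or-partial £1,500 increments; reduction = 32 × £25 = £800, leaving £129.
Zara (£153,950): Earned Income Credit: income exceeds £126,400 by £27,550, which is 19 full-or-partial £1,500 increments; reduction = 19 × £25 = £475, leaving £454.
Difference: |£129 − £454| = £325.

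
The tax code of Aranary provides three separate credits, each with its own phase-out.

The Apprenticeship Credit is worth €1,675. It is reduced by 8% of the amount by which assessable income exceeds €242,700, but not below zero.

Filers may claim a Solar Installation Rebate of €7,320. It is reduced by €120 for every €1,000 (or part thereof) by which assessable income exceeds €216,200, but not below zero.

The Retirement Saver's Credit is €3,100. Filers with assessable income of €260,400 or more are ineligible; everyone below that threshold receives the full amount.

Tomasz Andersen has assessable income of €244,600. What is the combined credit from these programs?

Apprenticeship Credit: 8% of the €1,900 excess over €242,700 is €152; credit = €1,675 − €152 = €1,523.
Solar Installation Rebate: income exceeds €216,200 by €28,400, which is 29 full-or-partial €1,000 increments; reduction = 29 × €120 = €3,480, leaving €3,840.
Retirement Saver's Credit: €244,600 is below the €260,400 cutoff, so the full €3,100 applies.
Total: €1,523 + €3,840 + €3,100 = €8,463.

€8,463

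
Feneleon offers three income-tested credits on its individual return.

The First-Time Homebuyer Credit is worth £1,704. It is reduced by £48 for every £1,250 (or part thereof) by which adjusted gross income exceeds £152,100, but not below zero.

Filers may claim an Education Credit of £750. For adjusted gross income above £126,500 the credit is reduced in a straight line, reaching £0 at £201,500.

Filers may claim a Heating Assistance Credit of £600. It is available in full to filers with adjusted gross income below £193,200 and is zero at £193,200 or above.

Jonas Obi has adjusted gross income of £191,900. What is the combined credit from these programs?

First-Time Homebuyer Credit: income exceeds £152,100 by £39,800, which is 32 full-or-partial £1,250 increments; reduction = 32 × £48 = £1,536, leaving £168.
Education Credit: £191,900 is £65,400 into a £75,000 phase-out range, leaving 9,600/75,000 of the credit: £750 × 9,600/75,000 = £96.
Heating Assistance Credit: £191,900 is below the £193,200 cutoff, so the full £600 applies.
Total: £168 + £96 + £600 = £864.

£864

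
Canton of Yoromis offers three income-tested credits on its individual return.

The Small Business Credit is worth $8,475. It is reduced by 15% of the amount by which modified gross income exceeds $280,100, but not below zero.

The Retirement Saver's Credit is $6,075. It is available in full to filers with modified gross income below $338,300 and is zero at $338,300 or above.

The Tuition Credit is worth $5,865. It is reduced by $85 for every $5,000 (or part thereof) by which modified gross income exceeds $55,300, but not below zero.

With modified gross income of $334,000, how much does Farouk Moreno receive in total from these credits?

Small Business Credit: 15% of the $53,900 excess over $280,100 is $8,085; credit = $8,475 − $8,085 = $390.
Retirement Saver's Credit: $334,000 is below the $338,300 cutoff, so the full $6,075 applies.
Tuition Credit: income exceeds $55,300 by $278,700, which is 56 full-or-partial $5,000 increments; reduction = 56 × $85 = $4,760, leaving $1,105.
Total: $390 + $6,075 + $1,105 = $7,570.

$7,570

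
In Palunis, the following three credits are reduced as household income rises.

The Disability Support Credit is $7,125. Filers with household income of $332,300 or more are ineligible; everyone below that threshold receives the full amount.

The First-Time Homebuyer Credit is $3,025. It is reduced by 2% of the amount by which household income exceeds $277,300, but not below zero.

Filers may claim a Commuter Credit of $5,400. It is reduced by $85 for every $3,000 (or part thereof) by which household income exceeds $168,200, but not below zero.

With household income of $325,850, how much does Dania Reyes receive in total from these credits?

Disability Support Credit: $325,850 is below the $332,300 cutoff, so the full $7,125 applies.
First-Time Homebuyer Credit: 2% of the $48,550 excess over $277,300 is $971; credit = $3,025 − $971 = $2,054.
Commuter Credit: income exceeds $168,200 by $157,650, which is 53 full-or-partial $3,000 increments; reduction = 53 × $85 = $4,505, leaving $895.
Total: $7,125 + $2,054 + $895 = $10,074.

$10,074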